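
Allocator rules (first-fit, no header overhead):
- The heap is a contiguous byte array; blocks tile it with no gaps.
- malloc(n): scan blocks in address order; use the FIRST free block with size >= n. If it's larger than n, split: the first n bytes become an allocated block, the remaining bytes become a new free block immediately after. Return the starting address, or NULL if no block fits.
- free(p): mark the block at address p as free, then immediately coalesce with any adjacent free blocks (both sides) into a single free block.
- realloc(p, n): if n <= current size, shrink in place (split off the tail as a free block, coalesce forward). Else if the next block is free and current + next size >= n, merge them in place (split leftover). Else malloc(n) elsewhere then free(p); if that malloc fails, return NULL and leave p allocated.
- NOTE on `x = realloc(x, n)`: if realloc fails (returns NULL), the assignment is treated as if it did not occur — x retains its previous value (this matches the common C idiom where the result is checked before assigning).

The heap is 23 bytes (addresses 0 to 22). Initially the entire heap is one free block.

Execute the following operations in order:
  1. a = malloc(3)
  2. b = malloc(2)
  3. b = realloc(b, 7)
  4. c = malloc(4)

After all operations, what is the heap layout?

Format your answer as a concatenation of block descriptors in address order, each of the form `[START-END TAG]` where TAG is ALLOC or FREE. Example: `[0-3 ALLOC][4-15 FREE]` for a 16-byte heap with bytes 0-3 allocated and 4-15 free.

Answer: [0-2 ALLOC][3-9 ALLOC][10-13 ALLOC][14-22 FREE]

Derivation:
Op 1: a = malloc(3) -> a = 0; heap: [0-2 ALLOC][3-22 FREE]
Op 2: b = malloc(2) -> b = 3; heap: [0-2 ALLOC][3-4 ALLOC][5-22 FREE]
Op 3: b = realloc(b, 7) -> b = 3; heap: [0-2 ALLOC][3-9 ALLOC][10-22 FREE]
Op 4: c = malloc(4) -> c = 10; heap: [0-2 ALLOC][3-9 ALLOC][10-13 ALLOC][14-22 FREE]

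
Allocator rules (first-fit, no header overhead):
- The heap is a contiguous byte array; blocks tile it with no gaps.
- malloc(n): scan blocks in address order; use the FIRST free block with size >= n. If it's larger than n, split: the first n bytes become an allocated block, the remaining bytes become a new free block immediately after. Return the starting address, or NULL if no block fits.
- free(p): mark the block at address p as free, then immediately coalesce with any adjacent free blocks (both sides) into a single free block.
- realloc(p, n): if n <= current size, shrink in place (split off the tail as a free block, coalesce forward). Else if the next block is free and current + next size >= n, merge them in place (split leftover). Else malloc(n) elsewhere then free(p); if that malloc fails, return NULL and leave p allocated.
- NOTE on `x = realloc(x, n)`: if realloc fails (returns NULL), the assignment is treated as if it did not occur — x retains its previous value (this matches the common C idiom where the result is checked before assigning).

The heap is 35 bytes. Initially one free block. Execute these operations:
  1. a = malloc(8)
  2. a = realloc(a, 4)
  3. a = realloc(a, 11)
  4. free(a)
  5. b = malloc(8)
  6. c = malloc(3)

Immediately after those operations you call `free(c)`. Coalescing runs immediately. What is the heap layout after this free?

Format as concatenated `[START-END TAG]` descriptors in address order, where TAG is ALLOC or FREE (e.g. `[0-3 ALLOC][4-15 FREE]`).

Answer: [0-7 ALLOC][8-34 FREE]

Derivation:
Op 1: a = malloc(8) -> a = 0; heap: [0-7 ALLOC][8-34 FREE]
Op 2: a = realloc(a, 4) -> a = 0; heap: [0-3 ALLOC][4-34 FREE]
Op 3: a = realloc(a, 11) -> a = 0; heap: [0-10 ALLOC][11-34 FREE]
Op 4: free(a) -> (freed a); heap: [0-34 FREE]
Op 5: b = malloc(8) -> b = 0; heap: [0-7 ALLOC][8-34 FREE]
Op 6: c = malloc(3) -> c = 8; heap: [0-7 ALLOC][8-10 ALLOC][11-34 FREE]
free(c): c = 8 -> block [8-10 ALLOC]; mark free, coalesce with adjacent free neighbors -> [0-7 ALLOC][8-34 FREE]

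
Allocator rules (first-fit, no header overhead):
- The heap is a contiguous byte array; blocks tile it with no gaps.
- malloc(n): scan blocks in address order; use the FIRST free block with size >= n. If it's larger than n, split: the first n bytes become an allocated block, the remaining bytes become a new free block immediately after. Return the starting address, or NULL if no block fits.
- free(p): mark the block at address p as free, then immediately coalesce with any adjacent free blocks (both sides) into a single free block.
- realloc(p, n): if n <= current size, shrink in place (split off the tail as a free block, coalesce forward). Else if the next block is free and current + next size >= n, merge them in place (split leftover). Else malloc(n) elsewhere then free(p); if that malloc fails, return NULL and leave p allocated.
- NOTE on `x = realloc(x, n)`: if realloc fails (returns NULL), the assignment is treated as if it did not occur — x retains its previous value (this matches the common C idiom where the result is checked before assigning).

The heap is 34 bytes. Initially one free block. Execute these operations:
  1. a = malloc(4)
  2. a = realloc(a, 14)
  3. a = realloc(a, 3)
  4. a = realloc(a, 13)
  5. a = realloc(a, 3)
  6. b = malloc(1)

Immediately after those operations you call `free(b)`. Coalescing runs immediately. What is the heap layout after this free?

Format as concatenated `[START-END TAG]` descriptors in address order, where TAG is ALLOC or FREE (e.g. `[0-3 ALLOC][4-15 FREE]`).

Answer: [0-2 ALLOC][3-33 FREE]

Derivation:
Op 1: a = malloc(4) -> a = 0; heap: [0-3 ALLOC][4-33 FREE]
Op 2: a = realloc(a, 14) -> a = 0; heap: [0-13 ALLOC][14-33 FREE]
Op 3: a = realloc(a, 3) -> a = 0; heap: [0-2 ALLOC][3-33 FREE]
Op 4: a = realloc(a, 13) -> a = 0; heap: [0-12 ALLOC][13-33 FREE]
Op 5: a = realloc(a, 3) -> a = 0; heap: [0-2 ALLOC][3-33 FREE]
Op 6: b = malloc(1) -> b = 3; heap: [0-2 ALLOC][3-3 ALLOC][4-33 FREE]
free(b): b = 3 -> block [3-3 ALLOC]; mark free, coalesce with adjacent free neighbors -> [0-2 ALLOC][3-33 FREE]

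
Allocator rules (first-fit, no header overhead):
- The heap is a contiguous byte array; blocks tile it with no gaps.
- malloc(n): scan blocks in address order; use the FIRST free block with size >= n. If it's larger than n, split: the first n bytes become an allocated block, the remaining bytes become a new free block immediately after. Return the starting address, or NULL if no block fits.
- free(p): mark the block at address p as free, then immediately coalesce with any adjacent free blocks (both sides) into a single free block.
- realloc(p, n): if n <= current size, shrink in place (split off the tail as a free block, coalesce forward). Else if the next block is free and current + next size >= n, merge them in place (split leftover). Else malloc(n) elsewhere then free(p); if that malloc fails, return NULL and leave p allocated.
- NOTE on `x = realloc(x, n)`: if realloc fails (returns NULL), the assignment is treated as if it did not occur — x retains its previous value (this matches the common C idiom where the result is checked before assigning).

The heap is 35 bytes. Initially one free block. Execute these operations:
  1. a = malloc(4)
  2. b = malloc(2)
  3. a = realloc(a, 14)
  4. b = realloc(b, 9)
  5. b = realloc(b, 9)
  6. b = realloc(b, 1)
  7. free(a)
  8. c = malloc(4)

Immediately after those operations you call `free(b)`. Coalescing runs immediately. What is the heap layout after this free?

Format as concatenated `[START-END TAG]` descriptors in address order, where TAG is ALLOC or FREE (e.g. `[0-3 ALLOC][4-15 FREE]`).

Op 1: a = malloc(4) -> a = 0; heap: [0-3 ALLOC][4-34 FREE]
Op 2: b = malloc(2) -> b = 4; heap: [0-3 ALLOC][4-5 ALLOC][6-34 FREE]
Op 3: a = realloc(a, 14) -> a = 6; heap: [0-3 FREE][4-5 ALLOC][6-19 ALLOC][20-34 FREE]
Op 4: b = realloc(b, 9) -> b = 20; heap: [0-5 FREE][6-19 ALLOC][20-28 ALLOC][29-34 FREE]
Op 5: b = realloc(b, 9) -> b = 20; heap: [0-5 FREE][6-19 ALLOC][20-28 ALLOC][29-34 FREE]
Op 6: b = realloc(b, 1) -> b = 20; heap: [0-5 FREE][6-19 ALLOC][20-20 ALLOC][21-34 FREE]
Op 7: free(a) -> (freed a); heap: [0-19 FREE][20-20 ALLOC][21-34 FREE]
Op 8: c = malloc(4) -> c = 0; heap: [0-3 ALLOC][4-19 FREE][20-20 ALLOC][21-34 FREE]
free(b): b = 20 -> block [20-20 ALLOC]; mark free, coalesce with adjacent free neighbors -> [0-3 ALLOC][4-34 FREE]

Answer: [0-3 ALLOC][4-34 FREE]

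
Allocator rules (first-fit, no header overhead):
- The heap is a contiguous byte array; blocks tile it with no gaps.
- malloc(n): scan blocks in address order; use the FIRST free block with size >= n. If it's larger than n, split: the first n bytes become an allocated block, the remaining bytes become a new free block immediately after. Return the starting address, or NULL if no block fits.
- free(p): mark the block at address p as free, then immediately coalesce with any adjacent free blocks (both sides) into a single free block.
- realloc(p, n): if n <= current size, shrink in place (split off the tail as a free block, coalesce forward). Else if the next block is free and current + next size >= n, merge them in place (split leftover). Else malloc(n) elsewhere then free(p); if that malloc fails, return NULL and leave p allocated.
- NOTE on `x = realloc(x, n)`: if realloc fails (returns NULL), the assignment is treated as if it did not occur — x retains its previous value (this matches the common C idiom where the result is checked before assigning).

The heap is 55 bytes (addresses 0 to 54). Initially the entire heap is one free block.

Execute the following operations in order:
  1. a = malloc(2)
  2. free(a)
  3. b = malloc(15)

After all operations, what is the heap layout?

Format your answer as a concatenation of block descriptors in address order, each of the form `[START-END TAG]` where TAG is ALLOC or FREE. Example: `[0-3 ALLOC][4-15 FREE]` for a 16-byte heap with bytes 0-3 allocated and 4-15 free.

Answer: [0-14 ALLOC][15-54 FREE]

Derivation:
Op 1: a = malloc(2) -> a = 0; heap: [0-1 ALLOC][2-54 FREE]
Op 2: free(a) -> (freed a); heap: [0-54 FREE]
Op 3: b = malloc(15) -> b = 0; heap: [0-14 ALLOC][15-54 FREE]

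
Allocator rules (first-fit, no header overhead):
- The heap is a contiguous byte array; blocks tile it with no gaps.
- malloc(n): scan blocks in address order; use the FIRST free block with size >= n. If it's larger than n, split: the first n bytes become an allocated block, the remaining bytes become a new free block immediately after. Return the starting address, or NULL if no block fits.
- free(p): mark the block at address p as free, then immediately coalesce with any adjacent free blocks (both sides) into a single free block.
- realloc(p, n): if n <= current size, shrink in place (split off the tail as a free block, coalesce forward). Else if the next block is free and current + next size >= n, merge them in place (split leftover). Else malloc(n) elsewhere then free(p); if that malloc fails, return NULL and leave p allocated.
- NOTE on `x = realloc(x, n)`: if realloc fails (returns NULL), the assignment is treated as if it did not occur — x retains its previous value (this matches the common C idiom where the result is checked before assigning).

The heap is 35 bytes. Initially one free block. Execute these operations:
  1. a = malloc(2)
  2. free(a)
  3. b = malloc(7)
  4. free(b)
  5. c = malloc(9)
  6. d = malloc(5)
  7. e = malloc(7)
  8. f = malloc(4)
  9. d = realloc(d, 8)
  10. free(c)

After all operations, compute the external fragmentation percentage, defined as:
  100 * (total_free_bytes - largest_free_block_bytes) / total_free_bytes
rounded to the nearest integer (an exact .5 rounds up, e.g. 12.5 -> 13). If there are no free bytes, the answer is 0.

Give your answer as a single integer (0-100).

Op 1: a = malloc(2) -> a = 0; heap: [0-1 ALLOC][2-34 FREE]
Op 2: free(a) -> (freed a); heap: [0-34 FREE]
Op 3: b = malloc(7) -> b = 0; heap: [0-6 ALLOC][7-34 FREE]
Op 4: free(b) -> (freed b); heap: [0-34 FREE]
Op 5: c = malloc(9) -> c = 0; heap: [0-8 ALLOC][9-34 FREE]
Op 6: d = malloc(5) -> d = 9; heap: [0-8 ALLOC][9-13 ALLOC][14-34 FREE]
Op 7: e = malloc(7) -> e = 14; heap: [0-8 ALLOC][9-13 ALLOC][14-20 ALLOC][21-34 FREE]
Op 8: f = malloc(4) -> f = 21; heap: [0-8 ALLOC][9-13 ALLOC][14-20 ALLOC][21-24 ALLOC][25-34 FREE]
Op 9: d = realloc(d, 8) -> d = 25; heap: [0-8 ALLOC][9-13 FREE][14-20 ALLOC][21-24 ALLOC][25-32 ALLOC][33-34 FREE]
Op 10: free(c) -> (freed c); heap: [0-13 FREE][14-20 ALLOC][21-24 ALLOC][25-32 ALLOC][33-34 FREE]
Free blocks: [14 2] total_free=16 largest=14 -> 100*(16-14)/16 = 200/16 = 12.5 -> rounds to 13

Answer: 13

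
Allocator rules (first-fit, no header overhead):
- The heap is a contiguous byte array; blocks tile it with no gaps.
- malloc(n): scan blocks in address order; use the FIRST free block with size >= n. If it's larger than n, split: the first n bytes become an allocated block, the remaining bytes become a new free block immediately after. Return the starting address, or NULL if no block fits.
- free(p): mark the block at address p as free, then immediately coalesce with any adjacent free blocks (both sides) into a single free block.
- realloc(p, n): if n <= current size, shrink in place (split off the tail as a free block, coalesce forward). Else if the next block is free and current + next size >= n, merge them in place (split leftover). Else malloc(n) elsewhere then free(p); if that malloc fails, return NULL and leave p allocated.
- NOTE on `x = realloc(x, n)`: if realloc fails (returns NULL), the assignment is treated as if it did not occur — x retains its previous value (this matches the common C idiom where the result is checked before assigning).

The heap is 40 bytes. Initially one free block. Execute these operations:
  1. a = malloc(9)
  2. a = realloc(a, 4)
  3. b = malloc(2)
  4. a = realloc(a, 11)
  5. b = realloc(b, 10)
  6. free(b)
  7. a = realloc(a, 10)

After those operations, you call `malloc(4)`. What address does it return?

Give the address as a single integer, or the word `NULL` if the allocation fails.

Op 1: a = malloc(9) -> a = 0; heap: [0-8 ALLOC][9-39 FREE]
Op 2: a = realloc(a, 4) -> a = 0; heap: [0-3 ALLOC][4-39 FREE]
Op 3: b = malloc(2) -> b = 4; heap: [0-3 ALLOC][4-5 ALLOC][6-39 FREE]
Op 4: a = realloc(a, 11) -> a = 6; heap: [0-3 FREE][4-5 ALLOC][6-16 ALLOC][17-39 FREE]
Op 5: b = realloc(b, 10) -> b = 17; heap: [0-5 FREE][6-16 ALLOC][17-26 ALLOC][27-39 FREE]
Op 6: free(b) -> (freed b); heap: [0-5 FREE][6-16 ALLOC][17-39 FREE]
Op 7: a = realloc(a, 10) -> a = 6; heap: [0-5 FREE][6-15 ALLOC][16-39 FREE]
malloc(4): first-fit scan over [0-5 FREE][6-15 ALLOC][16-39 FREE] -> 0

Answer: 0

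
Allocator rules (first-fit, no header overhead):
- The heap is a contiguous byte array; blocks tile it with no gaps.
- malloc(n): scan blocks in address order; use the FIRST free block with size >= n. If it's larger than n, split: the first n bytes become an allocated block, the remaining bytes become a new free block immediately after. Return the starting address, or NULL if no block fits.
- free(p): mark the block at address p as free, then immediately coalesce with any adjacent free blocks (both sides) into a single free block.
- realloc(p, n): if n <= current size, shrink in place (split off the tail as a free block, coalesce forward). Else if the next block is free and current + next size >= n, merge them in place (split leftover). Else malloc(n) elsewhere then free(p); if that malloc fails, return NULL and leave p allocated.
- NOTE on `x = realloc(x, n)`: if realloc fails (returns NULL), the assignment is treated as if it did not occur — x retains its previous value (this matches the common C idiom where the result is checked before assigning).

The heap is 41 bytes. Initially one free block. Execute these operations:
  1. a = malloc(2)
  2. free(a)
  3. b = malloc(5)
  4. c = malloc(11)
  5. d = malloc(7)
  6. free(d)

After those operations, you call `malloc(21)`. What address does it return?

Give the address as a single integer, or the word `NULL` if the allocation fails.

Op 1: a = malloc(2) -> a = 0; heap: [0-1 ALLOC][2-40 FREE]
Op 2: free(a) -> (freed a); heap: [0-40 FREE]
Op 3: b = malloc(5) -> b = 0; heap: [0-4 ALLOC][5-40 FREE]
Op 4: c = malloc(11) -> c = 5; heap: [0-4 ALLOC][5-15 ALLOC][16-40 FREE]
Op 5: d = malloc(7) -> d = 16; heap: [0-4 ALLOC][5-15 ALLOC][16-22 ALLOC][23-40 FREE]
Op 6: free(d) -> (freed d); heap: [0-4 ALLOC][5-15 ALLOC][16-40 FREE]
malloc(21): first-fit scan over [0-4 ALLOC][5-15 ALLOC][16-40 FREE] -> 16

Answer: 16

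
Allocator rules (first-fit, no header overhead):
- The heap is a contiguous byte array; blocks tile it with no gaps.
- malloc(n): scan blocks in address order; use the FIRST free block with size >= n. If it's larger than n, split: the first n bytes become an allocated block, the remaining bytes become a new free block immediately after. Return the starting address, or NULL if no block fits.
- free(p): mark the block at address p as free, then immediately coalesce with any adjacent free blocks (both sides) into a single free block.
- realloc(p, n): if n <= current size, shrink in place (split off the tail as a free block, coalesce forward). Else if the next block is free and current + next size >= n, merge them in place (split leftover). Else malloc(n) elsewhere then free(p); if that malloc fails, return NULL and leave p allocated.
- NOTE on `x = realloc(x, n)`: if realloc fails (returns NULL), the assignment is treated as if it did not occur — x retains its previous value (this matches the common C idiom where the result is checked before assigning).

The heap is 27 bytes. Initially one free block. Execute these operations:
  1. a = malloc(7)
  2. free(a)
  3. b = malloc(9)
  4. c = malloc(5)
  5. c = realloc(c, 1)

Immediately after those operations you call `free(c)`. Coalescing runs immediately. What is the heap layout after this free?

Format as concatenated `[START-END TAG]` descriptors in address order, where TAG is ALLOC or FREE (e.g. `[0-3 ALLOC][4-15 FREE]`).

Op 1: a = malloc(7) -> a = 0; heap: [0-6 ALLOC][7-26 FREE]
Op 2: free(a) -> (freed a); heap: [0-26 FREE]
Op 3: b = malloc(9) -> b = 0; heap: [0-8 ALLOC][9-26 FREE]
Op 4: c = malloc(5) -> c = 9; heap: [0-8 ALLOC][9-13 ALLOC][14-26 FREE]
Op 5: c = realloc(c, 1) -> c = 9; heap: [0-8 ALLOC][9-9 ALLOC][10-26 FREE]
free(c): c = 9 -> block [9-9 ALLOC]; mark free, coalesce with adjacent free neighbors -> [0-8 ALLOC][9-26 FREE]

Answer: [0-8 ALLOC][9-26 FREE]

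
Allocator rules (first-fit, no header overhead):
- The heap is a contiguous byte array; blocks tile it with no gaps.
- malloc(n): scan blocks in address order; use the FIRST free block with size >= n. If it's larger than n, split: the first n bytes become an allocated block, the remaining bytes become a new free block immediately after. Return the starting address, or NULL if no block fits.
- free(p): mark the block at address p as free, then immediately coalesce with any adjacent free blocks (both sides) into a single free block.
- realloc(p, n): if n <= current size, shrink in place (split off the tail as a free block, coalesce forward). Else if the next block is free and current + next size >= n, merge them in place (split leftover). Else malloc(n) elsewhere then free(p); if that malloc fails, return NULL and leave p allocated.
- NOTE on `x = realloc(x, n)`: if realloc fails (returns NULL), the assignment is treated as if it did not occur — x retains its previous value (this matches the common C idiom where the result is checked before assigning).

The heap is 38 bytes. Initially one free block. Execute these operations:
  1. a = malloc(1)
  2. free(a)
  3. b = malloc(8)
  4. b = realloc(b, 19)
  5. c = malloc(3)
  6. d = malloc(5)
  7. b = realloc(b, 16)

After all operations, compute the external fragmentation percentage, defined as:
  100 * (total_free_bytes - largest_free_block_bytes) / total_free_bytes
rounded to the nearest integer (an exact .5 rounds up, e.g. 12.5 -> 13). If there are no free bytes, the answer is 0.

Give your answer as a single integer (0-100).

Op 1: a = malloc(1) -> a = 0; heap: [0-0 ALLOC][1-37 FREE]
Op 2: free(a) -> (freed a); heap: [0-37 FREE]
Op 3: b = malloc(8) -> b = 0; heap: [0-7 ALLOC][8-37 FREE]
Op 4: b = realloc(b, 19) -> b = 0; heap: [0-18 ALLOC][19-37 FREE]
Op 5: c = malloc(3) -> c = 19; heap: [0-18 ALLOC][19-21 ALLOC][22-37 FREE]
Op 6: d = malloc(5) -> d = 22; heap: [0-18 ALLOC][19-21 ALLOC][22-26 ALLOC][27-37 FREE]
Op 7: b = realloc(b, 16) -> b = 0; heap: [0-15 ALLOC][16-18 FREE][19-21 ALLOC][22-26 ALLOC][27-37 FREE]
Free blocks: [3 11] total_free=14 largest=11 -> 100*(14-11)/14 = 300/14 ≈ 21.429 -> rounds to 21

Answer: 21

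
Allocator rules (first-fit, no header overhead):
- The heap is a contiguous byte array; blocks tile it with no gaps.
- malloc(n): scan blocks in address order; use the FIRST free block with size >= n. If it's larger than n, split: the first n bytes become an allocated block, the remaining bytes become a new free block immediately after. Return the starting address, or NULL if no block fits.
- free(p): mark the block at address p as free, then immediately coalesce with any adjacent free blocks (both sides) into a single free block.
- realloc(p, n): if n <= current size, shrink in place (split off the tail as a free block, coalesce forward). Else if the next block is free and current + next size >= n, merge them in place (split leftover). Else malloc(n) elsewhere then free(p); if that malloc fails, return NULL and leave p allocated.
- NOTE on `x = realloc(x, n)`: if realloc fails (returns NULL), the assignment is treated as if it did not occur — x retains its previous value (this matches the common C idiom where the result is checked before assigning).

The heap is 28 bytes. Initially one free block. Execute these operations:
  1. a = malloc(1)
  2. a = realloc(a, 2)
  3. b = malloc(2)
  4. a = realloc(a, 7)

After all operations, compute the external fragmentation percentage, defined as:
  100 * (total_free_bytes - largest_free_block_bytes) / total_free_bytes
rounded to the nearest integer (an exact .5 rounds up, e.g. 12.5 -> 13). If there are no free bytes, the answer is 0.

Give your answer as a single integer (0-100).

Op 1: a = malloc(1) -> a = 0; heap: [0-0 ALLOC][1-27 FREE]
Op 2: a = realloc(a, 2) -> a = 0; heap: [0-1 ALLOC][2-27 FREE]
Op 3: b = malloc(2) -> b = 2; heap: [0-1 ALLOC][2-3 ALLOC][4-27 FREE]
Op 4: a = realloc(a, 7) -> a = 4; heap: [0-1 FREE][2-3 ALLOC][4-10 ALLOC][11-27 FREE]
Free blocks: [2 17] total_free=19 largest=17 -> 100*(19-17)/19 = 200/19 ≈ 10.526 -> rounds to 11

Answer: 11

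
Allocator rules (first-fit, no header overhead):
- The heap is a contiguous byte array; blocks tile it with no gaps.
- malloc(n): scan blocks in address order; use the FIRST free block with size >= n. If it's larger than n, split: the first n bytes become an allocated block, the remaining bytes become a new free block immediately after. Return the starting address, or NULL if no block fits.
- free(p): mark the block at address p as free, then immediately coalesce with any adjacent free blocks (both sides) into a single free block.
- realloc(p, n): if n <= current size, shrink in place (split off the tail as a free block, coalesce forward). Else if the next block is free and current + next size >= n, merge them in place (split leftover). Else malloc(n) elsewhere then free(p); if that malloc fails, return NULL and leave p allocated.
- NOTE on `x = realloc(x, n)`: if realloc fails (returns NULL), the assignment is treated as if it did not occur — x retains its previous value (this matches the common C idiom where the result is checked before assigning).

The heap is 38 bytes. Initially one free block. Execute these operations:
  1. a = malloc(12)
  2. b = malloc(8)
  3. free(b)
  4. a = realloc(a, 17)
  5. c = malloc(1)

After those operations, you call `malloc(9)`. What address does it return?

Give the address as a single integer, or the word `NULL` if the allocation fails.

Answer: 18

Derivation:
Op 1: a = malloc(12) -> a = 0; heap: [0-11 ALLOC][12-37 FREE]
Op 2: b = malloc(8) -> b = 12; heap: [0-11 ALLOC][12-19 ALLOC][20-37 FREE]
Op 3: free(b) -> (freed b); heap: [0-11 ALLOC][12-37 FREE]
Op 4: a = realloc(a, 17) -> a = 0; heap: [0-16 ALLOC][17-37 FREE]
Op 5: c = malloc(1) -> c = 17; heap: [0-16 ALLOC][17-17 ALLOC][18-37 FREE]
malloc(9): first-fit scan over [0-16 ALLOC][17-17 ALLOC][18-37 FREE] -> 18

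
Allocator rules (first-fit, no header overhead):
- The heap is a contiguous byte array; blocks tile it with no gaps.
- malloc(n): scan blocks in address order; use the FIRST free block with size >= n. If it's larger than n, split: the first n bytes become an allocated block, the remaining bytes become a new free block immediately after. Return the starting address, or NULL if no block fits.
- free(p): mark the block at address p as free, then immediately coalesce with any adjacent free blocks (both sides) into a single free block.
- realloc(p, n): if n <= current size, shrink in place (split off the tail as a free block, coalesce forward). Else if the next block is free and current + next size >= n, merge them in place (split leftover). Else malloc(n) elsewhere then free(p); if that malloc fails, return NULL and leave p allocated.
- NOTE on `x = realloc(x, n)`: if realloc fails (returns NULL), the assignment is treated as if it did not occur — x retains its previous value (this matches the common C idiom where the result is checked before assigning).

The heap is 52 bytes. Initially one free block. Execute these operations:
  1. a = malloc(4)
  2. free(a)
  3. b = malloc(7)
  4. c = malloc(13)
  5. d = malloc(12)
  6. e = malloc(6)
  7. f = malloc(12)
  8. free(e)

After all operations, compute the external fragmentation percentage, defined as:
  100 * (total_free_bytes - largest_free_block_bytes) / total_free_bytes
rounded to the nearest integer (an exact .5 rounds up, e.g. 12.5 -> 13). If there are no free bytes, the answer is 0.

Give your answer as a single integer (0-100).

Op 1: a = malloc(4) -> a = 0; heap: [0-3 ALLOC][4-51 FREE]
Op 2: free(a) -> (freed a); heap: [0-51 FREE]
Op 3: b = malloc(7) -> b = 0; heap: [0-6 ALLOC][7-51 FREE]
Op 4: c = malloc(13) -> c = 7; heap: [0-6 ALLOC][7-19 ALLOC][20-51 FREE]
Op 5: d = malloc(12) -> d = 20; heap: [0-6 ALLOC][7-19 ALLOC][20-31 ALLOC][32-51 FREE]
Op 6: e = malloc(6) -> e = 32; heap: [0-6 ALLOC][7-19 ALLOC][20-31 ALLOC][32-37 ALLOC][38-51 FREE]
Op 7: f = malloc(12) -> f = 38; heap: [0-6 ALLOC][7-19 ALLOC][20-31 ALLOC][32-37 ALLOC][38-49 ALLOC][50-51 FREE]
Op 8: free(e) -> (freed e); heap: [0-6 ALLOC][7-19 ALLOC][20-31 ALLOC][32-37 FREE][38-49 ALLOC][50-51 FREE]
Free blocks: [6 2] total_free=8 largest=6 -> 100*(8-6)/8 = 200/8 = 25

Answer: 25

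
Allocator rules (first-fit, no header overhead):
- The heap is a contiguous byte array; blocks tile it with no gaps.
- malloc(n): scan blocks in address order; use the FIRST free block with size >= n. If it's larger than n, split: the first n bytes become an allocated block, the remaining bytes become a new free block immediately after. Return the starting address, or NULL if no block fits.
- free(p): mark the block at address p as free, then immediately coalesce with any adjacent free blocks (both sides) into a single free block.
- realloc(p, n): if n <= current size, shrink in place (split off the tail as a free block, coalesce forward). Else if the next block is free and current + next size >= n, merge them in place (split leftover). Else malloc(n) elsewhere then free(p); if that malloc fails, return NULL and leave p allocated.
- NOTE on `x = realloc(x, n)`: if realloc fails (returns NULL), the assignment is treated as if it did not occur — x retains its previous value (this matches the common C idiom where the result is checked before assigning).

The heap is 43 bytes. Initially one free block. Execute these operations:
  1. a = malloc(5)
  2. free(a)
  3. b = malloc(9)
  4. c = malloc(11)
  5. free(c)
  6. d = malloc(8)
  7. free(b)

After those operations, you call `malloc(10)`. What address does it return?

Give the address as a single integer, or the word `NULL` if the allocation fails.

Answer: 17

Derivation:
Op 1: a = malloc(5) -> a = 0; heap: [0-4 ALLOC][5-42 FREE]
Op 2: free(a) -> (freed a); heap: [0-42 FREE]
Op 3: b = malloc(9) -> b = 0; heap: [0-8 ALLOC][9-42 FREE]
Op 4: c = malloc(11) -> c = 9; heap: [0-8 ALLOC][9-19 ALLOC][20-42 FREE]
Op 5: free(c) -> (freed c); heap: [0-8 ALLOC][9-42 FREE]
Op 6: d = malloc(8) -> d = 9; heap: [0-8 ALLOC][9-16 ALLOC][17-42 FREE]
Op 7: free(b) -> (freed b); heap: [0-8 FREE][9-16 ALLOC][17-42 FREE]
malloc(10): first-fit scan over [0-8 FREE][9-16 ALLOC][17-42 FREE] -> 17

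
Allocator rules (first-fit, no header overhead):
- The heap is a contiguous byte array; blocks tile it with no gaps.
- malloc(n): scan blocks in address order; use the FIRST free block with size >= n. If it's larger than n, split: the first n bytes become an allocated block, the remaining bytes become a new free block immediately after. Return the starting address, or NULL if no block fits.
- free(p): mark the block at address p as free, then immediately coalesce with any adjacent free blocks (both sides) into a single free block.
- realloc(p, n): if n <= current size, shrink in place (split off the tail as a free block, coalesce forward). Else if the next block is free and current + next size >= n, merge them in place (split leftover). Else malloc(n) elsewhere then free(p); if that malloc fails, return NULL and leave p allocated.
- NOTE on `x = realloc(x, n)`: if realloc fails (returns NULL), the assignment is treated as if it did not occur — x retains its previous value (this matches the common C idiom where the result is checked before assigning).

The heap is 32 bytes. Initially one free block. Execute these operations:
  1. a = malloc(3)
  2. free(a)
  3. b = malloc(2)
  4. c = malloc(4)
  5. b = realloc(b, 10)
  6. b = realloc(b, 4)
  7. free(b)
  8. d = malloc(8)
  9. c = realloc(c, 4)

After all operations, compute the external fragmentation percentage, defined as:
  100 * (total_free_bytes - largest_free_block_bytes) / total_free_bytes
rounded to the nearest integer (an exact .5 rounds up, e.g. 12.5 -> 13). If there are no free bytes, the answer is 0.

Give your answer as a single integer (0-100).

Answer: 10

Derivation:
Op 1: a = malloc(3) -> a = 0; heap: [0-2 ALLOC][3-31 FREE]
Op 2: free(a) -> (freed a); heap: [0-31 FREE]
Op 3: b = malloc(2) -> b = 0; heap: [0-1 ALLOC][2-31 FREE]
Op 4: c = malloc(4) -> c = 2; heap: [0-1 ALLOC][2-5 ALLOC][6-31 FREE]
Op 5: b = realloc(b, 10) -> b = 6; heap: [0-1 FREE][2-5 ALLOC][6-15 ALLOC][16-31 FREE]
Op 6: b = realloc(b, 4) -> b = 6; heap: [0-1 FREE][2-5 ALLOC][6-9 ALLOC][10-31 FREE]
Op 7: free(b) -> (freed b); heap: [0-1 FREE][2-5 ALLOC][6-31 FREE]
Op 8: d = malloc(8) -> d = 6; heap: [0-1 FREE][2-5 ALLOC][6-13 ALLOC][14-31 FREE]
Op 9: c = realloc(c, 4) -> c = 2; heap: [0-1 FREE][2-5 ALLOC][6-13 ALLOC][14-31 FREE]
Free blocks: [2 18] total_free=20 largest=18 -> 100*(20-18)/20 = 200/20 = 10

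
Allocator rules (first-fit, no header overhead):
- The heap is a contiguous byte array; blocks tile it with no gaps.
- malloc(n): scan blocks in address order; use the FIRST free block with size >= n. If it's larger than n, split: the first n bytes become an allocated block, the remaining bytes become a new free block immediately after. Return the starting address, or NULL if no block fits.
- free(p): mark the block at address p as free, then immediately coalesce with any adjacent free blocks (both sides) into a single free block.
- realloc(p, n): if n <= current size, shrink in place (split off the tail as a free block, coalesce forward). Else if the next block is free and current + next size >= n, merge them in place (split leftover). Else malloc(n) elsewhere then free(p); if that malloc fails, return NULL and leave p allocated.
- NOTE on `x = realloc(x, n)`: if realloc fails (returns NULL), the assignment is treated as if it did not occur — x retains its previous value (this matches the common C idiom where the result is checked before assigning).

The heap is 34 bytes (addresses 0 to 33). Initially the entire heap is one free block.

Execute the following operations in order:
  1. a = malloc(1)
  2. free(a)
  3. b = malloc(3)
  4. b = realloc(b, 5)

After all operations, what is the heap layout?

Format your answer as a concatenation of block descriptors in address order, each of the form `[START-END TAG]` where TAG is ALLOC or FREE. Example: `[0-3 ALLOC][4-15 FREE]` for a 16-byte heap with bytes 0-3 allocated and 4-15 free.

Op 1: a = malloc(1) -> a = 0; heap: [0-0 ALLOC][1-33 FREE]
Op 2: free(a) -> (freed a); heap: [0-33 FREE]
Op 3: b = malloc(3) -> b = 0; heap: [0-2 ALLOC][3-33 FREE]
Op 4: b = realloc(b, 5) -> b = 0; heap: [0-4 ALLOC][5-33 FREE]

Answer: [0-4 ALLOC][5-33 FREE]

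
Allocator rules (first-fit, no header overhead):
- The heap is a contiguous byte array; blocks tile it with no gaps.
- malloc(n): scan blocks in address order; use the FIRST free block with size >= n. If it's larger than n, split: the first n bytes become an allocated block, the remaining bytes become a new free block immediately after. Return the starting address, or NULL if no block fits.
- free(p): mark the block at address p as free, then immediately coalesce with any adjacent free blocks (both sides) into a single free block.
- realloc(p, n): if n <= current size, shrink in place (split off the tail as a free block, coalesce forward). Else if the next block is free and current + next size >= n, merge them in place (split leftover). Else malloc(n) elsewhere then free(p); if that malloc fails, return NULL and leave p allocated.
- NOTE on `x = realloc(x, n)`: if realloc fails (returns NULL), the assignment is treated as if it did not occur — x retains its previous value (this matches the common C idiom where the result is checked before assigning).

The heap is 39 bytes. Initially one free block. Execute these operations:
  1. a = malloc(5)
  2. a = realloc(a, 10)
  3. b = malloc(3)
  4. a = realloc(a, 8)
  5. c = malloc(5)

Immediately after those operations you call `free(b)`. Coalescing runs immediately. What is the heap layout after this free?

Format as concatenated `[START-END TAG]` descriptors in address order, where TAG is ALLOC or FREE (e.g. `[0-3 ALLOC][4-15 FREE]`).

Op 1: a = malloc(5) -> a = 0; heap: [0-4 ALLOC][5-38 FREE]
Op 2: a = realloc(a, 10) -> a = 0; heap: [0-9 ALLOC][10-38 FREE]
Op 3: b = malloc(3) -> b = 10; heap: [0-9 ALLOC][10-12 ALLOC][13-38 FREE]
Op 4: a = realloc(a, 8) -> a = 0; heap: [0-7 ALLOC][8-9 FREE][10-12 ALLOC][13-38 FREE]
Op 5: c = malloc(5) -> c = 13; heap: [0-7 ALLOC][8-9 FREE][10-12 ALLOC][13-17 ALLOC][18-38 FREE]
free(b): b = 10 -> block [10-12 ALLOC]; mark free, coalesce with adjacent free neighbors -> [0-7 ALLOC][8-12 FREE][13-17 ALLOC][18-38 FREE]

Answer: [0-7 ALLOC][8-12 FREE][13-17 ALLOC][18-38 FREE]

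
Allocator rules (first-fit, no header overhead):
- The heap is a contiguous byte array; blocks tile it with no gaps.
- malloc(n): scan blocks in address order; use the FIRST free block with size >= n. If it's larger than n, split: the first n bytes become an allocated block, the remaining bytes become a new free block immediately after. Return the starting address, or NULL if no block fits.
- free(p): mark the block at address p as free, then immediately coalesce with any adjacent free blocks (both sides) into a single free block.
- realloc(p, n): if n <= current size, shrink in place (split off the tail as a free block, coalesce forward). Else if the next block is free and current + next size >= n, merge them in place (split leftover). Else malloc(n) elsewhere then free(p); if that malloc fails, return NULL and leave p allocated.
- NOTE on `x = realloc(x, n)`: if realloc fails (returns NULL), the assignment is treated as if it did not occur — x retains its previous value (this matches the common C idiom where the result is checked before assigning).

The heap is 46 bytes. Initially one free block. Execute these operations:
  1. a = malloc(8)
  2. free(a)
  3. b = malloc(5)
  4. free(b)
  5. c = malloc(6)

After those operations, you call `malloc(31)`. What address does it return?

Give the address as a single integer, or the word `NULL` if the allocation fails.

Answer: 6

Derivation:
Op 1: a = malloc(8) -> a = 0; heap: [0-7 ALLOC][8-45 FREE]
Op 2: free(a) -> (freed a); heap: [0-45 FREE]
Op 3: b = malloc(5) -> b = 0; heap: [0-4 ALLOC][5-45 FREE]
Op 4: free(b) -> (freed b); heap: [0-45 FREE]
Op 5: c = malloc(6) -> c = 0; heap: [0-5 ALLOC][6-45 FREE]
malloc(31): first-fit scan over [0-5 ALLOC][6-45 FREE] -> 6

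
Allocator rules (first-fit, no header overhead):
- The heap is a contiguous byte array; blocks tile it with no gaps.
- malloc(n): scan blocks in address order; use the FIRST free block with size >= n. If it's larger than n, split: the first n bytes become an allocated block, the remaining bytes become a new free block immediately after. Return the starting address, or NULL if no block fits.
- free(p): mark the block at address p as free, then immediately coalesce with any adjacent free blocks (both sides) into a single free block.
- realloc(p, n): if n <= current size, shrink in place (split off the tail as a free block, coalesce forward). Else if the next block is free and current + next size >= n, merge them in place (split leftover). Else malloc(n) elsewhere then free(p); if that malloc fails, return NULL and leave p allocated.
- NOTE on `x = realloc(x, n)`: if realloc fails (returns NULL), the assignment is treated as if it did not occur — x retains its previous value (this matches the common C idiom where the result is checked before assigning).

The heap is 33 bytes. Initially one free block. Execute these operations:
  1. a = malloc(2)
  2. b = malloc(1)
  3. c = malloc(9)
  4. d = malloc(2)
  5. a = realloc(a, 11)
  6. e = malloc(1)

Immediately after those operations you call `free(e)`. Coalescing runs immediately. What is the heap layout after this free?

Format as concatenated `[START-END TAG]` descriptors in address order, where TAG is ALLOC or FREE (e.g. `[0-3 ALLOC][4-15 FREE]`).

Op 1: a = malloc(2) -> a = 0; heap: [0-1 ALLOC][2-32 FREE]
Op 2: b = malloc(1) -> b = 2; heap: [0-1 ALLOC][2-2 ALLOC][3-32 FREE]
Op 3: c = malloc(9) -> c = 3; heap: [0-1 ALLOC][2-2 ALLOC][3-11 ALLOC][12-32 FREE]
Op 4: d = malloc(2) -> d = 12; heap: [0-1 ALLOC][2-2 ALLOC][3-11 ALLOC][12-13 ALLOC][14-32 FREE]
Op 5: a = realloc(a, 11) -> a = 14; heap: [0-1 FREE][2-2 ALLOC][3-11 ALLOC][12-13 ALLOC][14-24 ALLOC][25-32 FREE]
Op 6: e = malloc(1) -> e = 0; heap: [0-0 ALLOC][1-1 FREE][2-2 ALLOC][3-11 ALLOC][12-13 ALLOC][14-24 ALLOC][25-32 FREE]
free(e): e = 0 -> block [0-0 ALLOC]; mark free, coalesce with adjacent free neighbors -> [0-1 FREE][2-2 ALLOC][3-11 ALLOC][12-13 ALLOC][14-24 ALLOC][25-32 FREE]

Answer: [0-1 FREE][2-2 ALLOC][3-11 ALLOC][12-13 ALLOC][14-24 ALLOC][25-32 FREE]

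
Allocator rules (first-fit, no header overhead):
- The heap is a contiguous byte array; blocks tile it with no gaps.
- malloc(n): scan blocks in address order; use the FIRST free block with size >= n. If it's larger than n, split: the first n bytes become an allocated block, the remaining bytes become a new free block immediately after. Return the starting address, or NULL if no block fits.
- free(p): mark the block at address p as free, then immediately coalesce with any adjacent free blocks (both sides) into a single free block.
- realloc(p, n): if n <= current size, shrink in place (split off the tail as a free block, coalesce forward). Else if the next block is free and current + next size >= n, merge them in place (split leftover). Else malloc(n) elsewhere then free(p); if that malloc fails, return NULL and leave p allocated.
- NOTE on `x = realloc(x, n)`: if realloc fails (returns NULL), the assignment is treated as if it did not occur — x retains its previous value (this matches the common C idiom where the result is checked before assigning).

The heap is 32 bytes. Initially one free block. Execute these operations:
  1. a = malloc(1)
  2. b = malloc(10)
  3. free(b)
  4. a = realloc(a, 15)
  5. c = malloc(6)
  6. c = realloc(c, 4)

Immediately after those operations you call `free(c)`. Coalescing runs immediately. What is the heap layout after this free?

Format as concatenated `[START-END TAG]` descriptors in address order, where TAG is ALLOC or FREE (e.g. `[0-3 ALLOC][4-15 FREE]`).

Answer: [0-14 ALLOC][15-31 FREE]

Derivation:
Op 1: a = malloc(1) -> a = 0; heap: [0-0 ALLOC][1-31 FREE]
Op 2: b = malloc(10) -> b = 1; heap: [0-0 ALLOC][1-10 ALLOC][11-31 FREE]
Op 3: free(b) -> (freed b); heap: [0-0 ALLOC][1-31 FREE]
Op 4: a = realloc(a, 15) -> a = 0; heap: [0-14 ALLOC][15-31 FREE]
Op 5: c = malloc(6) -> c = 15; heap: [0-14 ALLOC][15-20 ALLOC][21-31 FREE]
Op 6: c = realloc(c, 4) -> c = 15; heap: [0-14 ALLOC][15-18 ALLOC][19-31 FREE]
free(c): c = 15 -> block [15-18 ALLOC]; mark free, coalesce with adjacent free neighbors -> [0-14 ALLOC][15-31 FREE]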